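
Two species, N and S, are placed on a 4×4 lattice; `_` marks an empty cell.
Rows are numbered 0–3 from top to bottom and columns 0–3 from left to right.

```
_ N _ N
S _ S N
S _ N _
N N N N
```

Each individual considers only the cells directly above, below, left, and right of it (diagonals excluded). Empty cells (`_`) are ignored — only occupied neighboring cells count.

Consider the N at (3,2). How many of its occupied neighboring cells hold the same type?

Occupied neighbors of (3,2): (2,2)=N, (3,1)=N, (3,3)=N.
Same type (N): 3 of 3.

3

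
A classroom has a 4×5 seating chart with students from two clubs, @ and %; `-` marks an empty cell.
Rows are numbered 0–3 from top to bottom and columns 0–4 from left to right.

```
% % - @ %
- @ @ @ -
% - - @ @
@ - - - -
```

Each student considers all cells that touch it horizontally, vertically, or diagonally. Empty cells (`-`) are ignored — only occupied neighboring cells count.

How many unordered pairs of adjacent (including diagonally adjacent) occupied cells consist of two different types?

Scan each occupied cell's neighbors to the right and below (and the two forward diagonals) so each pair is counted once.
From row 0: 5 unlike of 8 pairs (running 5/8).
From row 1: 1 unlike of 6 pairs (running 6/14).
From row 2: 1 unlike of 2 pairs (running 7/16).
Total adjacent occupied pairs: 16; unlike-type pairs: 7.

7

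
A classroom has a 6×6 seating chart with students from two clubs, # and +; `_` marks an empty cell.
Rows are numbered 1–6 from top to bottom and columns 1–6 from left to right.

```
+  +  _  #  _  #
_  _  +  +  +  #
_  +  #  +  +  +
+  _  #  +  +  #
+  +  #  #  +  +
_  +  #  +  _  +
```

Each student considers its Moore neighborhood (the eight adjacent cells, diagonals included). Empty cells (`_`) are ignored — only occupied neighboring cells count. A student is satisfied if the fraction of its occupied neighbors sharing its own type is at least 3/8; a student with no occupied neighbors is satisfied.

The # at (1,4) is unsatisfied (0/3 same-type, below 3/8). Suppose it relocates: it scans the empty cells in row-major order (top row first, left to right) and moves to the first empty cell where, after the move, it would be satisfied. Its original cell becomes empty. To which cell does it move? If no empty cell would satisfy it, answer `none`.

Vacating (1,4). Empty cells in order:
  (1,3): 0/3 same-type → still unsatisfied.
  (1,5): 2/4 same-type → satisfied — stop here.

(1,5)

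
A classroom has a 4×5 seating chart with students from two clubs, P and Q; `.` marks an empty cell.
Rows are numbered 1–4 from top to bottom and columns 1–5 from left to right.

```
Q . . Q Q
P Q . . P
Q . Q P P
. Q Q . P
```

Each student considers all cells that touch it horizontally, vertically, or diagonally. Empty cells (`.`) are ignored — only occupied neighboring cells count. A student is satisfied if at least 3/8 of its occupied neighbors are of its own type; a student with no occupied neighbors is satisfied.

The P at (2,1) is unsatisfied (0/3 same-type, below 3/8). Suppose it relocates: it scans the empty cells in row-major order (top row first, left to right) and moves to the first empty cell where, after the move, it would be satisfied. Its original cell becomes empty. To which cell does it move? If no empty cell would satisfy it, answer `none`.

Vacating (2,1). Empty cells in order:
  (1,2): 0/2 same-type → still unsatisfied.
  (1,3): 0/2 same-type → still unsatisfied.
  (2,3): 1/4 same-type → still unsatisfied.
  (2,4): 3/6 same-type → satisfied — stop here.

(2,4)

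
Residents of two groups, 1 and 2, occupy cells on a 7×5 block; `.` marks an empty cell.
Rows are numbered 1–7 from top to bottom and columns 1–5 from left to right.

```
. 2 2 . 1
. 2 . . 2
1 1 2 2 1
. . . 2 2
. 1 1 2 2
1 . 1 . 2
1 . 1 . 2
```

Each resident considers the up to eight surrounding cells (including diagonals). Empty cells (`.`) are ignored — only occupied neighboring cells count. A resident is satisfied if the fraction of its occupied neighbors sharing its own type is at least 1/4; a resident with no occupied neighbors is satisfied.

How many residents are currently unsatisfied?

2

(1,2)2 2/2 satisfied
(1,3)2 2/2 satisfied
(1,5)1 0/1 not
(2,2)2 3/5 satisfied
(2,5)2 1/3 satisfied
(3,1)1 1/2 satisfied
(3,2)1 1/3 satisfied
(3,3)2 3/4 satisfied
(3,4)2 4/5 satisfied
(3,5)1 0/4 not
(4,4)2 5/7 satisfied
(4,5)2 4/5 satisfied
(5,2)1 3/3 satisfied
(5,3)1 2/4 satisfied
(5,4)2 4/6 satisfied
(5,5)2 4/4 satisfied
(6,1)1 2/2 satisfied
(6,3)1 3/4 satisfied
(6,5)2 3/3 satisfied
(7,1)1 1/1 satisfied
(7,3)1 1/1 satisfied
(7,5)2 1/1 satisfied
Unsatisfied: (1,5), (3,5) — 2 in total.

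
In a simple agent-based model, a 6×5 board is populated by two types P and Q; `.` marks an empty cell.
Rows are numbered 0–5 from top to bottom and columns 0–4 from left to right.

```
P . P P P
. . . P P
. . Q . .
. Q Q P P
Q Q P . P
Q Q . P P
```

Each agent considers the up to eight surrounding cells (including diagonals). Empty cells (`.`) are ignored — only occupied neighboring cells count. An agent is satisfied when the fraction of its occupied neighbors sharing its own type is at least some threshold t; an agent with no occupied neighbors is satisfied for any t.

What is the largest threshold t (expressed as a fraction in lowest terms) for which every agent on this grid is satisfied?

1/3

Row 0: (0,0)P — no occupied neighbors · (0,2)P 2/2 · (0,3)P 4/4 · (0,4)P 3/3
Row 1: (1,3)P 4/5 · (1,4)P 3/3
Row 2: (2,2)Q 2/4
Row 3: (3,1)Q 4/5 · (3,2)Q 3/5 · (3,3)P 3/5 · (3,4)P 2/2
Row 4: (4,0)Q 4/4 · (4,1)Q 5/6 · (4,2)P 2/6 · (4,4)P 4/4
Row 5: (5,0)Q 3/3 · (5,1)Q 3/4 · (5,3)P 3/3 · (5,4)P 2/2
The smallest same-type fraction is 2/6 at (4,2), which reduces to 1/3. Any threshold above that leaves this agent unsatisfied.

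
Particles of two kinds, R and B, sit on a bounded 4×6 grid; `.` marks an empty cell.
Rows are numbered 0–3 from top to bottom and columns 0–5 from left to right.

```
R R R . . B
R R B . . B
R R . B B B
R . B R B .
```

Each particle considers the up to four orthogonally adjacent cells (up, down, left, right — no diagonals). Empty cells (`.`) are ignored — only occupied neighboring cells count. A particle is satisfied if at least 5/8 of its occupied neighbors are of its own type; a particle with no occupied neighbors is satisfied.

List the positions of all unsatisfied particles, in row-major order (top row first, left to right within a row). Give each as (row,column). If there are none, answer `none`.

(0,0)R 2/2 ok
(0,1)R 3/3 ok
(0,2)R 1/2 unhappy
(0,5)B 1/1 ok
(1,0)R 3/3 ok
(1,1)R 3/4 ok
(1,2)B 0/2 unhappy
(1,5)B 2/2 ok
(2,0)R 3/3 ok
(2,1)R 2/2 ok
(2,3)B 1/2 unhappy
(2,4)B 3/3 ok
(2,5)B 2/2 ok
(3,0)R 1/1 ok
(3,2)B 0/1 unhappy
(3,3)R 0/3 unhappy
(3,4)B 1/2 unhappy

(0,2), (1,2), (2,3), (3,2), (3,3), (3,4)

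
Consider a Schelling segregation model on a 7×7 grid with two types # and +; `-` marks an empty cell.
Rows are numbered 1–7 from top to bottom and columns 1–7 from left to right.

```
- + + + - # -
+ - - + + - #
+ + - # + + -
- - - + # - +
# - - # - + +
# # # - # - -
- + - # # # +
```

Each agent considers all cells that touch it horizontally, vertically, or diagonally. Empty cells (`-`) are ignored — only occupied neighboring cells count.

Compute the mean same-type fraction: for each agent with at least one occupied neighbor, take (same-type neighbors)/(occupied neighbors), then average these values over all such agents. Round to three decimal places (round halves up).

0.703

(1,2)+ 2/2
(1,3)+ 3/3
(1,4)+ 3/3
(1,6)# 1/2
(2,1)+ 3/3
(2,4)+ 4/5
(2,5)+ 4/6
(2,7)# 1/2
(3,1)+ 2/2
(3,2)+ 2/2
(3,4)# 1/5
(3,5)+ 4/6
(3,6)+ 3/5
(4,4)+ 1/4
(4,5)# 2/6
(4,7)+ 3/3
(5,1)# 2/2
(5,4)# 3/4
(5,6)+ 2/4
(5,7)+ 2/2
(6,1)# 2/3
(6,2)# 3/4
(6,3)# 3/4
(6,5)# 4/5
(7,2)+ 0/3
(7,4)# 3/3
(7,5)# 3/3
(7,6)# 2/3
(7,7)+ 0/1
Sum over 29 agents: 2/2 + 3/3 + 3/3 + 1/2 + 3/3 + 4/5 + 4/6 + 1/2 + 2/2 + 2/2 + 1/5 + 4/6 + 3/5 + 1/4 + 2/6 + 3/3 + 2/2 + 3/4 + 2/4 + 2/2 + 2/3 + 3/4 + 3/4 + 4/5 + 0/3 + 3/3 + 3/3 + 2/3 + 0/1 = 102/5; mean = 102/5 ÷ 29 = 102/145 = 0.703448… → 0.703.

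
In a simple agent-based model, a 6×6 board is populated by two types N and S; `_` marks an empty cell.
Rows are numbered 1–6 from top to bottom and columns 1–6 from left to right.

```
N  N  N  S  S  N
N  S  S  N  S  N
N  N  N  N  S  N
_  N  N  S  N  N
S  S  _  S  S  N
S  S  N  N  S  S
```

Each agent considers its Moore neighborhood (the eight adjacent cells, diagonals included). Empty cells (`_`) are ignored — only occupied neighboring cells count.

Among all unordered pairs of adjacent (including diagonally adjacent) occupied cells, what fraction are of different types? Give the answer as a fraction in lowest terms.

49/97

Scan each occupied cell's neighbors to the right and below (and the two forward diagonals) so each pair is counted once.
From row 1: 11 unlike of 21 pairs (running 11/21).
From row 2: 14 unlike of 21 pairs (running 25/42).
From row 3: 6 unlike of 19 pairs (running 31/61).
From row 4: 9 unlike of 15 pairs (running 40/76).
From row 5: 7 unlike of 16 pairs (running 47/92).
From row 6: 2 unlike of 5 pairs (running 49/97).
Total adjacent occupied pairs: 97; unlike-type pairs: 49.
49/97 is already in lowest terms.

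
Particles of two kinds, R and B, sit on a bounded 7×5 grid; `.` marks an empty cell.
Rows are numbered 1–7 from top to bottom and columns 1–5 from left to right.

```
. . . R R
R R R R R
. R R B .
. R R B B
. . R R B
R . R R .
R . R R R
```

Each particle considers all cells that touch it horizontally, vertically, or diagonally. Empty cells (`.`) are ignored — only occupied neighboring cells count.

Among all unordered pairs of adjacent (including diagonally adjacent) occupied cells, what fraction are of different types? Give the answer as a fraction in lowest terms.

3/14

Scan each occupied cell's neighbors to the right and below (and the two forward diagonals) so each pair is counted once.
From row 1: 0 unlike of 6 pairs (running 0/6).
From row 2: 3 unlike of 13 pairs (running 3/19).
From row 3: 3 unlike of 10 pairs (running 6/29).
From row 4: 4 unlike of 11 pairs (running 10/40).
From row 5: 2 unlike of 7 pairs (running 12/47).
From row 6: 0 unlike of 7 pairs (running 12/54).
From row 7: 0 unlike of 2 pairs (running 12/56).
Total adjacent occupied pairs: 56; unlike-type pairs: 12.
12/56 reduces to 3/14.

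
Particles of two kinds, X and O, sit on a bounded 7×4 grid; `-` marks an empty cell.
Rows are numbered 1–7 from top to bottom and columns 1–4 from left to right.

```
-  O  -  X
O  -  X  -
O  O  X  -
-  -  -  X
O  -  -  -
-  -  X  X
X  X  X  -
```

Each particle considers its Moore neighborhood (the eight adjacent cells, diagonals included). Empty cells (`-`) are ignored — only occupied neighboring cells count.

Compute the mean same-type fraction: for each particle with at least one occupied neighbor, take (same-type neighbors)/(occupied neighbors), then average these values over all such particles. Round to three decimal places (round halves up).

(1,2)O 1/2
(1,4)X 1/1
(2,1)O 3/3
(2,3)X 2/4
(3,1)O 2/2
(3,2)O 2/4
(3,3)X 2/3
(4,4)X 1/1
(5,1)O — no occupied neighbors
(6,3)X 3/3
(6,4)X 2/2
(7,1)X 1/1
(7,2)X 3/3
(7,3)X 3/3
Sum over 13 particles: 1/2 + 1/1 + 3/3 + 2/4 + 2/2 + 2/4 + 2/3 + 1/1 + 3/3 + 2/2 + 1/1 + 3/3 + 3/3 = 67/6; mean = 67/6 ÷ 13 = 67/78 = 0.858974… → 0.859.

0.859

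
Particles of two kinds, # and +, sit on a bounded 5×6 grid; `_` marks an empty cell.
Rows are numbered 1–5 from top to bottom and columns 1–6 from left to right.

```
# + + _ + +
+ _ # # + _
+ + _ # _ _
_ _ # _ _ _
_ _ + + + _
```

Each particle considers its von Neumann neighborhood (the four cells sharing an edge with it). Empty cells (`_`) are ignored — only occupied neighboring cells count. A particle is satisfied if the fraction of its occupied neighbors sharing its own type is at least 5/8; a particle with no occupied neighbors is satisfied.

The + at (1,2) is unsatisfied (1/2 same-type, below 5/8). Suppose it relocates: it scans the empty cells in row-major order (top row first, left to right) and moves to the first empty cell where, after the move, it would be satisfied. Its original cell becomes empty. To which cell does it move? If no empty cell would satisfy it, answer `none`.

(1,4)

Vacating (1,2). Empty cells in order:
  (1,4): 2/3 same-type → satisfied — stop here.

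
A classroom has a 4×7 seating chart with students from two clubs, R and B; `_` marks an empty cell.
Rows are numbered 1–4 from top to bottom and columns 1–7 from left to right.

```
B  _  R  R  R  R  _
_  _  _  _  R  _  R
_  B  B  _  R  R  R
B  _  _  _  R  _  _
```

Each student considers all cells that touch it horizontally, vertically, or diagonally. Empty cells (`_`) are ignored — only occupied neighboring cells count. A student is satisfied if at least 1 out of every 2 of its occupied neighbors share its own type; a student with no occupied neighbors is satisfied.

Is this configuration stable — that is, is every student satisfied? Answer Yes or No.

(1,1)B 0/0 ✓
(1,3)R 1/1 ✓
(1,4)R 3/3 ✓
(1,5)R 3/3 ✓
(1,6)R 3/3 ✓
(2,5)R 5/5 ✓
(2,7)R 3/3 ✓
(3,2)B 2/2 ✓
(3,3)B 1/1 ✓
(3,5)R 3/3 ✓
(3,6)R 5/5 ✓
(3,7)R 2/2 ✓
(4,1)B 1/1 ✓
(4,5)R 2/2 ✓
All meet the threshold, so the configuration is stable.

Yes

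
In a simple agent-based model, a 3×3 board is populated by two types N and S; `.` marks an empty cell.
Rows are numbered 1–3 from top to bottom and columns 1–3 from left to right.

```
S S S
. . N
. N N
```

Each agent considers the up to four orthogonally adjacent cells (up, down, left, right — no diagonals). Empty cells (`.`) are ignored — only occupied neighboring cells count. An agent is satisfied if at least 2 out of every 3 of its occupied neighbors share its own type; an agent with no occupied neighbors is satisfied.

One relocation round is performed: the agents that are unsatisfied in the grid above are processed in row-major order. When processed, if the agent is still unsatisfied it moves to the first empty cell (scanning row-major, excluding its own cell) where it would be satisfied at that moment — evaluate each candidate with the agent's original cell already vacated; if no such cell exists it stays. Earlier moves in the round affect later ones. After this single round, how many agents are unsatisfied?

Initially unsatisfied (in order): (1,3), (2,3).
  (1,3) → (2,1).
  (2,3): now satisfied by earlier moves; stays.
Resulting grid:
S S .
S . N
. N N
All satisfied now.

0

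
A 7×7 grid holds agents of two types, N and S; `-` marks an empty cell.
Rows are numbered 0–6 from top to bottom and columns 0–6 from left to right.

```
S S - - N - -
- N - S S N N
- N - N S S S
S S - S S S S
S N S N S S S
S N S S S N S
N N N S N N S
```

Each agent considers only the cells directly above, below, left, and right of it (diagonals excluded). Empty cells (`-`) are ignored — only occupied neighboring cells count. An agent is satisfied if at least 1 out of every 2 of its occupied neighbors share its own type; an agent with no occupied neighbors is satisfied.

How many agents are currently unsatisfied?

13

Row 0: (0,0)S 1/1 ok · (0,1)S 1/2 ok · (0,4)N 0/1 unhappy
Row 1: (1,1)N 1/2 ok · (1,3)S 1/2 ok · (1,4)S 2/4 ok · (1,5)N 1/3 unhappy · (1,6)N 1/2 ok
Row 2: (2,1)N 1/2 ok · (2,3)N 0/3 unhappy · (2,4)S 3/4 ok · (2,5)S 3/4 ok · (2,6)S 2/3 ok
Row 3: (3,0)S 2/2 ok · (3,1)S 1/3 unhappy · (3,3)S 1/3 unhappy · (3,4)S 4/4 ok · (3,5)S 4/4 ok · (3,6)S 3/3 ok
Row 4: (4,0)S 2/3 ok · (4,1)N 1/4 unhappy · (4,2)S 1/3 unhappy · (4,3)N 0/4 unhappy · (4,4)S 3/4 ok · (4,5)S 3/4 ok · (4,6)S 3/3 ok
Row 5: (5,0)S 1/3 unhappy · (5,1)N 2/4 ok · (5,2)S 2/4 ok · (5,3)S 3/4 ok · (5,4)S 2/4 ok · (5,5)N 1/4 unhappy · (5,6)S 2/3 ok
Row 6: (6,0)N 1/2 ok · (6,1)N 3/3 ok · (6,2)N 1/3 unhappy · (6,3)S 1/3 unhappy · (6,4)N 1/3 unhappy · (6,5)N 2/3 ok · (6,6)S 1/2 ok
Unsatisfied: (0,4), (1,5), (2,3), (3,1), (3,3), (4,1), (4,2), (4,3), (5,0), (5,5), (6,2), (6,3), (6,4) — 13 in total.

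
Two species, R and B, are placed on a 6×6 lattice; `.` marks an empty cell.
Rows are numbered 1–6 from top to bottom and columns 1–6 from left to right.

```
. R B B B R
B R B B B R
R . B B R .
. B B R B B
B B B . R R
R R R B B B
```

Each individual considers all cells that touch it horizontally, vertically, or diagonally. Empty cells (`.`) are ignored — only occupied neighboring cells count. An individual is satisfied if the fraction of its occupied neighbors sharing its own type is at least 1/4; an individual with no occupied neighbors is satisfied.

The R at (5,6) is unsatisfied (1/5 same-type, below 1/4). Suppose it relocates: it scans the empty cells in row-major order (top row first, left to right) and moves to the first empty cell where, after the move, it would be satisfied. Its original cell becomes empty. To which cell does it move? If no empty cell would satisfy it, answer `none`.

Vacating (5,6). Empty cells in order:
  (1,1): 2/3 same-type → satisfied — stop here.

(1,1)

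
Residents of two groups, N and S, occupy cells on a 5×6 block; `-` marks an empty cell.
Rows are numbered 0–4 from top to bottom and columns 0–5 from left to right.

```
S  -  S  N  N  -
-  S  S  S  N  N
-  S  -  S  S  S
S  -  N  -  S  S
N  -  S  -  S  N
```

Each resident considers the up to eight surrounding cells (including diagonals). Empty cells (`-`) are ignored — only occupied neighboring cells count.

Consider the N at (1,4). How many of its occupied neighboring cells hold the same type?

Occupied neighbors of (1,4): (0,3)=N, (0,4)=N, (1,3)=S, (1,5)=N, (2,3)=S, (2,4)=S, (2,5)=S.
Same type (N): 3 of 7.

3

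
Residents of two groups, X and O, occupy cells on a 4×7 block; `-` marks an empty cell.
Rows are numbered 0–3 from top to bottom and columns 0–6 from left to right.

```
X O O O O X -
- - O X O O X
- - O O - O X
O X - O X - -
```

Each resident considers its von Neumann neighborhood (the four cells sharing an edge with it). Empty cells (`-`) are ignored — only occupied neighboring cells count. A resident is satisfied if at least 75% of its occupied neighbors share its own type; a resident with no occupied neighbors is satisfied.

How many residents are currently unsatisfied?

Row 0: (0,0)X 0/1 not · (0,1)O 1/2 not · (0,2)O 3/3 satisfied · (0,3)O 2/3 not · (0,4)O 2/3 not · (0,5)X 0/2 not
Row 1: (1,2)O 2/3 not · (1,3)X 0/4 not · (1,4)O 2/3 not · (1,5)O 2/4 not · (1,6)X 1/2 not
Row 2: (2,2)O 2/2 satisfied · (2,3)O 2/3 not · (2,5)O 1/2 not · (2,6)X 1/2 not
Row 3: (3,0)O 0/1 not · (3,1)X 0/1 not · (3,3)O 1/2 not · (3,4)X 0/1 not
Unsatisfied: (0,0), (0,1), (0,3), (0,4), (0,5), (1,2), (1,3), (1,4), (1,5), (1,6), (2,3), (2,5), (2,6), (3,0), (3,1), (3,3), (3,4) — 17 in total.

17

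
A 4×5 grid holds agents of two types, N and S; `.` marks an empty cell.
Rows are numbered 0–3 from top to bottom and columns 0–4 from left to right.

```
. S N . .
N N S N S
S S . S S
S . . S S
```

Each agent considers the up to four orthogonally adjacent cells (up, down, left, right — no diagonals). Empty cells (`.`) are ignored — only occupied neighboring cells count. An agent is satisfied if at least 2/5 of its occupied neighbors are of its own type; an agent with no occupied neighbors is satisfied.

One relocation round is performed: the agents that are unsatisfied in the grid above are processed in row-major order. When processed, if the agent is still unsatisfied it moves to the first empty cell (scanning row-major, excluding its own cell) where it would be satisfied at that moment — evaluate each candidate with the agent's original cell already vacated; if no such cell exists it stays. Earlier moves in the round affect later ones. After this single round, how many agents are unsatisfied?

0

Initially unsatisfied (in order): (0,1), (0,2), (1,1), (1,2), (1,3).
  (0,1) → (0,4).
  (0,2) → (0,0).
  (1,1) → (0,1).
  (1,2) → (0,3).
  (1,3) → (0,2).
Resulting grid:
N N N S S
N . . . S
S S . S S
S . . S S
All satisfied now.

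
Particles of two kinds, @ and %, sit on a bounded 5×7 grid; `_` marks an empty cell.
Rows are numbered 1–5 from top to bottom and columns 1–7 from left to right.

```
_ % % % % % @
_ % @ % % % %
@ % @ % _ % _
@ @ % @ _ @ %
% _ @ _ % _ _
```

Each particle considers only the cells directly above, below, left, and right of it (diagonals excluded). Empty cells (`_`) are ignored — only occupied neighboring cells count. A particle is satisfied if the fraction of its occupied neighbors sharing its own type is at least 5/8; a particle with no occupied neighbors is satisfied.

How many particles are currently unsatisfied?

15

Row 1: (1,2)% 2/2 ok · (1,3)% 2/3 ok · (1,4)% 3/3 ok · (1,5)% 3/3 ok · (1,6)% 2/3 ok · (1,7)@ 0/2 unhappy
Row 2: (2,2)% 2/3 ok · (2,3)@ 1/4 unhappy · (2,4)% 3/4 ok · (2,5)% 3/3 ok · (2,6)% 4/4 ok · (2,7)% 1/2 unhappy
Row 3: (3,1)@ 1/2 unhappy · (3,2)% 1/4 unhappy · (3,3)@ 1/4 unhappy · (3,4)% 1/3 unhappy · (3,6)% 1/2 unhappy
Row 4: (4,1)@ 2/3 ok · (4,2)@ 1/3 unhappy · (4,3)% 0/4 unhappy · (4,4)@ 0/2 unhappy · (4,6)@ 0/2 unhappy · (4,7)% 0/1 unhappy
Row 5: (5,1)% 0/1 unhappy · (5,3)@ 0/1 unhappy · (5,5)% 0/0 ok
Unsatisfied: (1,7), (2,3), (2,7), (3,1), (3,2), (3,3), (3,4), (3,6), (4,2), (4,3), (4,4), (4,6), (4,7), (5,1), (5,3) — 15 in total.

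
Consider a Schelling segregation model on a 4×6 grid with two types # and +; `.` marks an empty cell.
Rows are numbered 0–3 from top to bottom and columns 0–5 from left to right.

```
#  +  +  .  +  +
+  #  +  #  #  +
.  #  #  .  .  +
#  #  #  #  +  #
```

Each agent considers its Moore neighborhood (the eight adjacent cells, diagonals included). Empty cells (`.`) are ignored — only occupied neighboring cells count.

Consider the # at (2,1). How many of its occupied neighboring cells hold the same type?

Occupied neighbors of (2,1): (1,0)=+, (1,1)=#, (1,2)=+, (2,2)=#, (3,0)=#, (3,1)=#, (3,2)=#.
Same type (#): 5 of 7.

5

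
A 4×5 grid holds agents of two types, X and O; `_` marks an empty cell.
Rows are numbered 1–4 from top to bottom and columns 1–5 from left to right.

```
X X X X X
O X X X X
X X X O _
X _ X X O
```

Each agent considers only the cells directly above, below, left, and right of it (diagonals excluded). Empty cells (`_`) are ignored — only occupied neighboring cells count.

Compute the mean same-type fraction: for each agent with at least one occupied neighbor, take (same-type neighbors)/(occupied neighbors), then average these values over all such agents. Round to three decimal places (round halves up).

(1,1)X 1/2
(1,2)X 3/3
(1,3)X 3/3
(1,4)X 3/3
(1,5)X 2/2
(2,1)O 0/3
(2,2)X 3/4
(2,3)X 4/4
(2,4)X 3/4
(2,5)X 2/2
(3,1)X 2/3
(3,2)X 3/3
(3,3)X 3/4
(3,4)O 0/3
(4,1)X 1/1
(4,3)X 2/2
(4,4)X 1/3
(4,5)O 0/1
Sum over 18 agents: 1/2 + 3/3 + 3/3 + 3/3 + 2/2 + 0/3 + 3/4 + 4/4 + 3/4 + 2/2 + 2/3 + 3/3 + 3/4 + 0/3 + 1/1 + 2/2 + 1/3 + 0/1 = 51/4; mean = 51/4 ÷ 18 = 17/24 = 0.708333… → 0.708.

0.708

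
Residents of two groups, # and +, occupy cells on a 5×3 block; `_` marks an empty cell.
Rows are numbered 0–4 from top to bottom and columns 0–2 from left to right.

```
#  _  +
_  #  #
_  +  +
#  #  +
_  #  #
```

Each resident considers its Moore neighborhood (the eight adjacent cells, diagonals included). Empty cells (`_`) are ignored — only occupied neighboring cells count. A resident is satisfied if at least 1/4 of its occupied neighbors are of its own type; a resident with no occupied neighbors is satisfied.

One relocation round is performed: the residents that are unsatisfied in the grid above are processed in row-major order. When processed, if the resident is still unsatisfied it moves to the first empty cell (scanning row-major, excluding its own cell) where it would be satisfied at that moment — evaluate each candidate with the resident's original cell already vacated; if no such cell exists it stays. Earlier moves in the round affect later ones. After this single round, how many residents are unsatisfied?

0

Initially unsatisfied (in order): (0,2).
  (0,2) → (1,0).
Resulting grid:
# _ _
+ # #
_ + +
# # +
_ # #
All satisfied now.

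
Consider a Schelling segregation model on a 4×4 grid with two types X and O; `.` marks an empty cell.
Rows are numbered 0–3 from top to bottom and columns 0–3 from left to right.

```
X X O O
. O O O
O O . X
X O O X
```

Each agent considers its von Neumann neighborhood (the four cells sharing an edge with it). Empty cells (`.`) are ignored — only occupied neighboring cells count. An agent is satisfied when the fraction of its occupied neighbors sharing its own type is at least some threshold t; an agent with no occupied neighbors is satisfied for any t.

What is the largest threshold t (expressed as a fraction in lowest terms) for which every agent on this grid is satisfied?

0/1

Row 0: (0,0)X 1/1 · (0,1)X 1/3 · (0,2)O 2/3 · (0,3)O 2/2
Row 1: (1,1)O 2/3 · (1,2)O 3/3 · (1,3)O 2/3
Row 2: (2,0)O 1/2 · (2,1)O 3/3 · (2,3)X 1/2
Row 3: (3,0)X 0/2 · (3,1)O 2/3 · (3,2)O 1/2 · (3,3)X 1/2
The smallest same-type fraction is 0/2 at (3,0), which reduces to 0/1. Any threshold above that leaves this agent unsatisfied.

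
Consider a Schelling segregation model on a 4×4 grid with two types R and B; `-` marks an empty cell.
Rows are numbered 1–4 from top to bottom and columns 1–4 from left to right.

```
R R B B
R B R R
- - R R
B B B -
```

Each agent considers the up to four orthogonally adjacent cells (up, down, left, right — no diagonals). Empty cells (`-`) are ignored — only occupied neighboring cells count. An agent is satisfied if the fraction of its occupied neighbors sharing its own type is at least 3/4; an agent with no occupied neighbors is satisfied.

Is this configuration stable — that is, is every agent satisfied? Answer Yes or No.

(1,1)R 2/2 ✓
(1,2)R 1/3 ✗
(1,3)B 1/3 ✗
(1,4)B 1/2 ✗
(2,1)R 1/2 ✗
(2,2)B 0/3 ✗
(2,3)R 2/4 ✗
(2,4)R 2/3 ✗
(3,3)R 2/3 ✗
(3,4)R 2/2 ✓
(4,1)B 1/1 ✓
(4,2)B 2/2 ✓
(4,3)B 1/2 ✗
For instance (1,2) has only 1/3 same-type neighbors, below 3/4.

No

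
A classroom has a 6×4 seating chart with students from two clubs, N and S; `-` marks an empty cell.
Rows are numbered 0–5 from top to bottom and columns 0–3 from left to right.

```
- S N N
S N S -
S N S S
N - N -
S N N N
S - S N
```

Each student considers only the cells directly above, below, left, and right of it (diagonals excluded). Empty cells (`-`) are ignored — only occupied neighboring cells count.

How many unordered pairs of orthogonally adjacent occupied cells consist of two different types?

13

Scan each occupied cell's neighbors to the right and below so each pair is counted once.
From row 0: 3 unlike of 4 pairs (running 3/4).
From row 1: 2 unlike of 5 pairs (running 5/9).
From row 2: 4 unlike of 5 pairs (running 9/14).
From row 3: 1 unlike of 2 pairs (running 10/16).
From row 4: 2 unlike of 6 pairs (running 12/22).
From row 5: 1 unlike of 1 pairs (running 13/23).
Total adjacent occupied pairs: 23; unlike-type pairs: 13.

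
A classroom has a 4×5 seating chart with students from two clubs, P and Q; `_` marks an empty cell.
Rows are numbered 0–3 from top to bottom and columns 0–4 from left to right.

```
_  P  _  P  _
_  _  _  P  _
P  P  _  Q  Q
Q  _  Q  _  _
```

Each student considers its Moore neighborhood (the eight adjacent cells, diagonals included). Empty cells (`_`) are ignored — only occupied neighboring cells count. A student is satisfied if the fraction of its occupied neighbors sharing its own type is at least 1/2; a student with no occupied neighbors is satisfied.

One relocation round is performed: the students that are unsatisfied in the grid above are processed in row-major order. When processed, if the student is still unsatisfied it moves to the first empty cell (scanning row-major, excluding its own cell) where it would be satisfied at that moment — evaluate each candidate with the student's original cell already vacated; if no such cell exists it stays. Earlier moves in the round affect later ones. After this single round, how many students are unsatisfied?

0

Initially unsatisfied (in order): (1,3), (2,1), (3,0).
  (1,3) → (0,0).
  (2,1) → (0,2).
  (3,0) → (1,3).
Resulting grid:
P P P P _
_ _ _ Q _
P _ _ Q Q
_ _ Q _ _
All satisfied now.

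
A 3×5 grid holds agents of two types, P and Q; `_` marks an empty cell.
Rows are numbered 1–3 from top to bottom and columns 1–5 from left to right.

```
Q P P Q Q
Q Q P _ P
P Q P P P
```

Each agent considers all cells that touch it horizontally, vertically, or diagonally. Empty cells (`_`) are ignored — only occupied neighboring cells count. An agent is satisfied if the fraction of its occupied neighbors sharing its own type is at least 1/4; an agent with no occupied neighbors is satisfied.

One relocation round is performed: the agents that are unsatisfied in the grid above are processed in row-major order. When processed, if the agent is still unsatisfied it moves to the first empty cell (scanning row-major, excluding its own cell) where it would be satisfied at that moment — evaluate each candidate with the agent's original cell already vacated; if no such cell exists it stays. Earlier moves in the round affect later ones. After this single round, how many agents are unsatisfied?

1

Initially unsatisfied (in order): (3,1).
  (3,1) → (2,4).
Resulting grid:
Q P P Q Q
Q Q P P P
_ Q P P P
Unsatisfied now: (1,4).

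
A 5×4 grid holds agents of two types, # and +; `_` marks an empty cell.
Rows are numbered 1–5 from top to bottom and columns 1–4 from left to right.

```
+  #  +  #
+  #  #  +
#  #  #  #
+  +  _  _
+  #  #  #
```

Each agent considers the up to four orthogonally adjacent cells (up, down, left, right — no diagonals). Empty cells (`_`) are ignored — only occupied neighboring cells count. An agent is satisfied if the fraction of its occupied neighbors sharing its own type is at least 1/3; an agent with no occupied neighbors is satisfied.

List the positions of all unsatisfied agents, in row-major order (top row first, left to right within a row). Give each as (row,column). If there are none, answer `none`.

(1,3), (1,4), (2,4)

Row 1: (1,1)+ 1/2 ok · (1,2)# 1/3 ok · (1,3)+ 0/3 unhappy · (1,4)# 0/2 unhappy
Row 2: (2,1)+ 1/3 ok · (2,2)# 3/4 ok · (2,3)# 2/4 ok · (2,4)+ 0/3 unhappy
Row 3: (3,1)# 1/3 ok · (3,2)# 3/4 ok · (3,3)# 3/3 ok · (3,4)# 1/2 ok
Row 4: (4,1)+ 2/3 ok · (4,2)+ 1/3 ok
Row 5: (5,1)+ 1/2 ok · (5,2)# 1/3 ok · (5,3)# 2/2 ok · (5,4)# 1/1 ok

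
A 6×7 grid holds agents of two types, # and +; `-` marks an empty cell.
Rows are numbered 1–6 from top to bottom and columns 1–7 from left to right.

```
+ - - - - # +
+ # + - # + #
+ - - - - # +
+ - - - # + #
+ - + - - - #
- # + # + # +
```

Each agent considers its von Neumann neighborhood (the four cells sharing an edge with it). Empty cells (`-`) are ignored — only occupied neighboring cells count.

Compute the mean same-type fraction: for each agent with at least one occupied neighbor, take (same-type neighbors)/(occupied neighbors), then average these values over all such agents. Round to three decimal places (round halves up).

0.273

Row 1: (1,1)+ 1/1 · (1,6)# 0/2 · (1,7)+ 0/2
Row 2: (2,1)+ 2/3 · (2,2)# 0/2 · (2,3)+ 0/1 · (2,5)# 0/1 · (2,6)+ 0/4 · (2,7)# 0/3
Row 3: (3,1)+ 2/2 · (3,6)# 0/3 · (3,7)+ 0/3
Row 4: (4,1)+ 2/2 · (4,5)# 0/1 · (4,6)+ 0/3 · (4,7)# 1/3
Row 5: (5,1)+ 1/1 · (5,3)+ 1/1 · (5,7)# 1/2
Row 6: (6,2)# 0/1 · (6,3)+ 1/3 · (6,4)# 0/2 · (6,5)+ 0/2 · (6,6)# 0/2 · (6,7)+ 0/2
Sum over 25 agents: 1/1 + 0/2 + 0/2 + 2/3 + 0/2 + 0/1 + 0/1 + 0/4 + 0/3 + 2/2 + 0/3 + 0/3 + 2/2 + 0/1 + 0/3 + 1/3 + 1/1 + 1/1 + 1/2 + 0/1 + 1/3 + 0/2 + 0/2 + 0/2 + 0/2 = 41/6; mean = 41/6 ÷ 25 = 41/150 = 0.273333… → 0.273.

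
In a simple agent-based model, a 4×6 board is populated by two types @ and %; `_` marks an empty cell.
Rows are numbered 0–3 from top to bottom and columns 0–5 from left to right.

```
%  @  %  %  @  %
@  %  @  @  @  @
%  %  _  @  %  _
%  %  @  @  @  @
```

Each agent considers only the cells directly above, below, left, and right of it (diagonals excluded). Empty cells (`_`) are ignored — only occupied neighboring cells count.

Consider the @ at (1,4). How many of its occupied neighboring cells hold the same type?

3

Occupied neighbors of (1,4): (0,4)=@, (2,4)=%, (1,3)=@, (1,5)=@.
Same type (@): 3 of 4.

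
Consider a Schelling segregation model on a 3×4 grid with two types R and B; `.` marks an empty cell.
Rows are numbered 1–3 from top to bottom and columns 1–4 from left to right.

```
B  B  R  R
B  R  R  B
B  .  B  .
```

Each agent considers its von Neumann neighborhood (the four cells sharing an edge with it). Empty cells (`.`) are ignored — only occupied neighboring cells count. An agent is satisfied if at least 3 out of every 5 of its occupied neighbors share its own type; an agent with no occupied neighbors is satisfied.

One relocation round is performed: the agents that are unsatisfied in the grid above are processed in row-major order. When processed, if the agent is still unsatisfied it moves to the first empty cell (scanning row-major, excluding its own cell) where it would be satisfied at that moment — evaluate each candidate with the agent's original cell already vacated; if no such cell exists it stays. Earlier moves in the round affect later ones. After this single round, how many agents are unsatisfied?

2

Initially unsatisfied (in order): (1,2), (1,4), (2,2), (2,3), (2,4), (3,3).
  (1,2) → (3,2).
  (1,4) → (1,2).
  (2,2): no empty cell satisfies it; stays.
  (2,3): no empty cell satisfies it; stays.
  (2,4) → (3,4).
  (3,3): now satisfied by earlier moves; stays.
Resulting grid:
B R R .
B R R .
B B B B
Unsatisfied now: (1,1), (2,2).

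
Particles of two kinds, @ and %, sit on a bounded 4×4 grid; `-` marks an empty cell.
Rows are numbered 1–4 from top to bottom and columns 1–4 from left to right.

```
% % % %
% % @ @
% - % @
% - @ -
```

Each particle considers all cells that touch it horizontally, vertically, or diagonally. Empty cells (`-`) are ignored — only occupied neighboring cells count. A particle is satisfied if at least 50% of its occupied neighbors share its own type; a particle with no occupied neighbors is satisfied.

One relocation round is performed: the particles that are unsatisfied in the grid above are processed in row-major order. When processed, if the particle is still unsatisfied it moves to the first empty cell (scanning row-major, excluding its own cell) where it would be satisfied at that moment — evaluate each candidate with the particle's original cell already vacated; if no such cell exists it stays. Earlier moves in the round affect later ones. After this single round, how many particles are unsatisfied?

Initially unsatisfied (in order): (1,4), (2,3), (2,4), (3,3).
  (1,4) → (3,2).
  (2,3) → (1,4).
  (2,4): now satisfied by earlier moves; stays.
  (3,3) → (2,3).
Resulting grid:
% % % @
% % % @
% % - @
% - @ -
Unsatisfied now: (1,4).

1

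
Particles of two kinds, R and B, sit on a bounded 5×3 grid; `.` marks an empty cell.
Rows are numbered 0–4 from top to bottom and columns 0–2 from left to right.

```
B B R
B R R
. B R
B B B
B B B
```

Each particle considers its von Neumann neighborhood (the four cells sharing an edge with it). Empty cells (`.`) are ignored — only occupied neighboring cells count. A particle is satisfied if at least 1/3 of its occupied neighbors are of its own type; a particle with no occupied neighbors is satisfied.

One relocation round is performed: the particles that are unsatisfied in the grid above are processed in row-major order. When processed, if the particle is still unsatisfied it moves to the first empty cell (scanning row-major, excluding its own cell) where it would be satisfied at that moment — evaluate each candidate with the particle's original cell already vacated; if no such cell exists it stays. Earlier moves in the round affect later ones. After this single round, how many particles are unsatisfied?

1

Initially unsatisfied (in order): (1,1).
  (1,1): no empty cell satisfies it; stays.
Resulting grid:
B B R
B R R
. B R
B B B
B B B
Unsatisfied now: (1,1).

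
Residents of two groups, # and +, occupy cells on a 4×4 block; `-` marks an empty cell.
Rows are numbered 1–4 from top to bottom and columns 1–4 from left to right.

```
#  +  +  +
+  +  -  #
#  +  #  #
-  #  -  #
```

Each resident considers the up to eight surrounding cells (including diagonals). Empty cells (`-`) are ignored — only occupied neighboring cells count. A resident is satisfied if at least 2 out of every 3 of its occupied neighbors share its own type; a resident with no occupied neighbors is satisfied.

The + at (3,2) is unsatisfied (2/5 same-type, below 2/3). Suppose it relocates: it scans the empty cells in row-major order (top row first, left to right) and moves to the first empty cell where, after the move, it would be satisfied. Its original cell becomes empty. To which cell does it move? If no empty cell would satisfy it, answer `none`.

none

Vacating (3,2). Empty cells in order:
  (2,3): 4/7 same-type → still unsatisfied.
  (4,1): 0/2 same-type → still unsatisfied.
  (4,3): 0/4 same-type → still unsatisfied.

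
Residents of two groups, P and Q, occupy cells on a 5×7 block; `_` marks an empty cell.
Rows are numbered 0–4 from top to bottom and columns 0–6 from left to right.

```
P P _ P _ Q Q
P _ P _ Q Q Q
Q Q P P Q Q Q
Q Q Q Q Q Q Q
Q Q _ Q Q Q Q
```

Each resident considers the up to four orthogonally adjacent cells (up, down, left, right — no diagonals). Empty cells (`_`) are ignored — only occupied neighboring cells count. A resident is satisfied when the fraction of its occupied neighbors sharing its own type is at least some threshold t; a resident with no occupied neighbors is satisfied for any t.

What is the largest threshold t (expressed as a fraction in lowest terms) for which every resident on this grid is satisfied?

Row 0: (0,0)P 2/2 · (0,1)P 1/1 · (0,3)P — no occupied neighbors · (0,5)Q 2/2 · (0,6)Q 2/2
Row 1: (1,0)P 1/2 · (1,2)P 1/1 · (1,4)Q 2/2 · (1,5)Q 4/4 · (1,6)Q 3/3
Row 2: (2,0)Q 2/3 · (2,1)Q 2/3 · (2,2)P 2/4 · (2,3)P 1/3 · (2,4)Q 3/4 · (2,5)Q 4/4 · (2,6)Q 3/3
Row 3: (3,0)Q 3/3 · (3,1)Q 4/4 · (3,2)Q 2/3 · (3,3)Q 3/4 · (3,4)Q 4/4 · (3,5)Q 4/4 · (3,6)Q 3/3
Row 4: (4,0)Q 2/2 · (4,1)Q 2/2 · (4,3)Q 2/2 · (4,4)Q 3/3 · (4,5)Q 3/3 · (4,6)Q 2/2
The smallest same-type fraction is 1/3 at (2,3), which reduces to 1/3. Any threshold above that leaves this resident unsatisfied.

1/3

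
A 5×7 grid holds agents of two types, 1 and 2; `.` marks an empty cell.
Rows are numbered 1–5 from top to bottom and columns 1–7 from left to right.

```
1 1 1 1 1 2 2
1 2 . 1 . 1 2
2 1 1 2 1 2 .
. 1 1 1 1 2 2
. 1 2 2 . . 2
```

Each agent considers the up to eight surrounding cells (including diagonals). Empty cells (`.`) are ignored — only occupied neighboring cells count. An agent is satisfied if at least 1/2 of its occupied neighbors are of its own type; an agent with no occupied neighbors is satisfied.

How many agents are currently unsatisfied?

7

Row 1: (1,1)1 2/3 ✓ · (1,2)1 3/4 ✓ · (1,3)1 3/4 ✓ · (1,4)1 3/3 ✓ · (1,5)1 3/4 ✓ · (1,6)2 2/4 ✓ · (1,7)2 2/3 ✓
Row 2: (2,1)1 3/5 ✓ · (2,2)2 1/7 ✗ · (2,4)1 5/6 ✓ · (2,6)1 2/6 ✗ · (2,7)2 3/4 ✓
Row 3: (3,1)2 1/4 ✗ · (3,2)1 4/6 ✓ · (3,3)1 5/7 ✓ · (3,4)2 0/6 ✗ · (3,5)1 4/7 ✓ · (3,6)2 3/6 ✓
Row 4: (4,2)1 4/6 ✓ · (4,3)1 5/8 ✓ · (4,4)1 4/7 ✓ · (4,5)1 2/6 ✗ · (4,6)2 3/5 ✓ · (4,7)2 3/3 ✓
Row 5: (5,2)1 2/3 ✓ · (5,3)2 1/5 ✗ · (5,4)2 1/4 ✗ · (5,7)2 2/2 ✓
Unsatisfied: (2,2), (2,6), (3,1), (3,4), (4,5), (5,3), (5,4) — 7 in total.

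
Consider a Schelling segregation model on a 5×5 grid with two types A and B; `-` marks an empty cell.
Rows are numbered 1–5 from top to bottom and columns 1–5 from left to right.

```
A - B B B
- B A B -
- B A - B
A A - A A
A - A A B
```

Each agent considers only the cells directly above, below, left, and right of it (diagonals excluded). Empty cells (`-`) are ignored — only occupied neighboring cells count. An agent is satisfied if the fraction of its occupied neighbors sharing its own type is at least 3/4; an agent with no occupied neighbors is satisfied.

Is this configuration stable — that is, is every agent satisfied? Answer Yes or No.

No

(1,1)A 0/0 satisfied
(1,3)B 1/2 not
(1,4)B 3/3 satisfied
(1,5)B 1/1 satisfied
(2,2)B 1/2 not
(2,3)A 1/4 not
(2,4)B 1/2 not
(3,2)B 1/3 not
(3,3)A 1/2 not
(3,5)B 0/1 not
(4,1)A 2/2 satisfied
(4,2)A 1/2 not
(4,4)A 2/2 satisfied
(4,5)A 1/3 not
(5,1)A 1/1 satisfied
(5,3)A 1/1 satisfied
(5,4)A 2/3 not
(5,5)B 0/2 not
For instance (1,3) has only 1/2 same-type neighbors, below 3/4.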